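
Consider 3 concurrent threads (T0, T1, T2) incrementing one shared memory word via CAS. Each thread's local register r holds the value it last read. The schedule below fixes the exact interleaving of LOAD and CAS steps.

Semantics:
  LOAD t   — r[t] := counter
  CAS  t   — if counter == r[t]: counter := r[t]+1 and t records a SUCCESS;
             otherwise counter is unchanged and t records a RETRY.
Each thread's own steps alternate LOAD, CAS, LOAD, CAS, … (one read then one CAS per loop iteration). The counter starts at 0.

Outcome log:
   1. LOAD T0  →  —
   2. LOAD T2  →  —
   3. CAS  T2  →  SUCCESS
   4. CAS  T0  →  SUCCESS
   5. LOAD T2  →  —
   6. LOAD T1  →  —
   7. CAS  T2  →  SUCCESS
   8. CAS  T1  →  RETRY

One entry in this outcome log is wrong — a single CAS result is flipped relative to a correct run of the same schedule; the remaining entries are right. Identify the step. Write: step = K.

step = 4

Re-executing:
#1 T0 reads 0
#2 T2 reads 0
#3 T2 CAS(0→1) writes; counter now 1
#4 T0 CAS(0→1) fails; counter now 1
#5 T2 reads 1
#6 T1 reads 1
#7 T2 CAS(1→2) writes; counter now 2
#8 T1 CAS(1→2) fails; counter now 2
Log disagrees first at step 4.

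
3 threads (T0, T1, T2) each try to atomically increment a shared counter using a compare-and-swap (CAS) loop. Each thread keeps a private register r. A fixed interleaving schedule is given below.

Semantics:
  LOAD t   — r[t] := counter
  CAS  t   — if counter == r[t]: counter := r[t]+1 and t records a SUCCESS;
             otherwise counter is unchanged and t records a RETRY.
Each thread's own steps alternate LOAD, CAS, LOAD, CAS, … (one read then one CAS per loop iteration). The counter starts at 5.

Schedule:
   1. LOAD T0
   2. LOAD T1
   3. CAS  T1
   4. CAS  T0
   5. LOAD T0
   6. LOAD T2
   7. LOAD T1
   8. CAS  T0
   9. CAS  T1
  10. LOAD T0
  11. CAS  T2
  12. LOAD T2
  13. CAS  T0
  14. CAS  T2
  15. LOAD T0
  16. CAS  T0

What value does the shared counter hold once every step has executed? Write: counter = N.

counter = 9

   1) LOAD T0:  M=5  r_T0=5
   2) LOAD T1:  M=5  r_T1=5
   3) CAS  T1:  M=6  r_T1=5 ✓
   4) CAS  T0:  M=6  r_T0=5 ✗
   5) LOAD T0:  M=6  r_T0=6
   6) LOAD T2:  M=6  r_T2=6
   7) LOAD T1:  M=6  r_T1=6
   8) CAS  T0:  M=7  r_T0=6 ✓
   9) CAS  T1:  M=7  r_T1=6 ✗
  10) LOAD T0:  M=7  r_T0=7
  11) CAS  T2:  M=7  r_T2=6 ✗
  12) LOAD T2:  M=7  r_T2=7
  13) CAS  T0:  M=8  r_T0=7 ✓
  14) CAS  T2:  M=8  r_T2=7 ✗
  15) LOAD T0:  M=8  r_T0=8
  16) CAS  T0:  M=9  r_T0=8 ✓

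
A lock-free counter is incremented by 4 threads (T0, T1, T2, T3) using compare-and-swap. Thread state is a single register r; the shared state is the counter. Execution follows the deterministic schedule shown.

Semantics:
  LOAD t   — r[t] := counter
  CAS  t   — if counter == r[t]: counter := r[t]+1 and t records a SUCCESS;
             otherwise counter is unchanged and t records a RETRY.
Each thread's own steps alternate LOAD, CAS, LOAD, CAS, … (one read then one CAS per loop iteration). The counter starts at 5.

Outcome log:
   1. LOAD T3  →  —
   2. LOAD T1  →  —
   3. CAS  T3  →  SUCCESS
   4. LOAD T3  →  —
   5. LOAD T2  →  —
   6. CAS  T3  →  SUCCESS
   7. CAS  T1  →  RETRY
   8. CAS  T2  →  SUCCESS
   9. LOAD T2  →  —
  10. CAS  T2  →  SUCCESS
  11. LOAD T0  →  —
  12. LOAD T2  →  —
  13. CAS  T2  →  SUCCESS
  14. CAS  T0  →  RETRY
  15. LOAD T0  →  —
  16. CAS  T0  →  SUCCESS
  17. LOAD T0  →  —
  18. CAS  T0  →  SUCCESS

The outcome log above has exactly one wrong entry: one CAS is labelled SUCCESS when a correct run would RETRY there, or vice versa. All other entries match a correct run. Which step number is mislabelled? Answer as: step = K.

Correct run:
   1) LOAD T3:  M=5  r_T3=5
   2) LOAD T1:  M=5  r_T1=5
   3) CAS  T3:  M=6  r_T3=5 ✓
   4) LOAD T3:  M=6  r_T3=6
   5) LOAD T2:  M=6  r_T2=6
   6) CAS  T3:  M=7  r_T3=6 ✓
   7) CAS  T1:  M=7  r_T1=5 ✗
   8) CAS  T2:  M=7  r_T2=6 ✗
   9) LOAD T2:  M=7  r_T2=7
  10) CAS  T2:  M=8  r_T2=7 ✓
  11) LOAD T0:  M=8  r_T0=8
  12) LOAD T2:  M=8  r_T2=8
  13) CAS  T2:  M=9  r_T2=8 ✓
  14) CAS  T0:  M=9  r_T0=8 ✗
  15) LOAD T0:  M=9  r_T0=9
  16) CAS  T0:  M=10  r_T0=9 ✓
  17) LOAD T0:  M=10  r_T0=10
  18) CAS  T0:  M=11  r_T0=10 ✓
Log disagrees first at step 8.

step = 8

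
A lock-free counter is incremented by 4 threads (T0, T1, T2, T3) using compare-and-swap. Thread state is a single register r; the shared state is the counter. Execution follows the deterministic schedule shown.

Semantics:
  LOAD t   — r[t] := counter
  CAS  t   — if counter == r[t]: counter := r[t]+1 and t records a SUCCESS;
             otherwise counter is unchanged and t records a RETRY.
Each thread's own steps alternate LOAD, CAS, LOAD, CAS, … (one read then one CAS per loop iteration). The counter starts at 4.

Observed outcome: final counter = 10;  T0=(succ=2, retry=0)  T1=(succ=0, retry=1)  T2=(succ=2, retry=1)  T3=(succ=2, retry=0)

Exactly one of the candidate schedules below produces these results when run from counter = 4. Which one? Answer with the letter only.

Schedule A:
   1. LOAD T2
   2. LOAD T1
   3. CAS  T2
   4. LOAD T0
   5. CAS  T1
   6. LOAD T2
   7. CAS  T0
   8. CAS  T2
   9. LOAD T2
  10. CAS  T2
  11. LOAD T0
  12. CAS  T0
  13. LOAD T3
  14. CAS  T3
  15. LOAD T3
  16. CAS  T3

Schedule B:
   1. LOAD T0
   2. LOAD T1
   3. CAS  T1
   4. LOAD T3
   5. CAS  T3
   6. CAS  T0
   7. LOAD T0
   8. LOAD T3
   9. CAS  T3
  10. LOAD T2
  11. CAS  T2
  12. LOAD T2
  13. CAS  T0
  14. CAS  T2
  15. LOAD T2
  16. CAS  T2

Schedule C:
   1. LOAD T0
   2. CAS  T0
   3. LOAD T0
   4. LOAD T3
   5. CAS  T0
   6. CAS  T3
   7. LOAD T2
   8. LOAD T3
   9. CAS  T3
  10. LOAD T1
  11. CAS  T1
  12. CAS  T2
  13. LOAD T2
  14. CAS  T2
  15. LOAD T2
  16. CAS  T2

Tracing schedule A:
[1] T2.load  rd  (counter 4, T2.r 4)
[2] T1.load  rd  (counter 4, T1.r 4)
[3] T2.cas  hit  (counter 5, T2.r 4)
[4] T0.load  rd  (counter 5, T0.r 5)
[5] T1.cas  miss  (counter 5, T1.r 4)
[6] T2.load  rd  (counter 5, T2.r 5)
[7] T0.cas  hit  (counter 6, T0.r 5)
[8] T2.cas  miss  (counter 6, T2.r 5)
[9] T2.load  rd  (counter 6, T2.r 6)
[10] T2.cas  hit  (counter 7, T2.r 6)
[11] T0.load  rd  (counter 7, T0.r 7)
[12] T0.cas  hit  (counter 8, T0.r 7)
[13] T3.load  rd  (counter 8, T3.r 8)
[14] T3.cas  hit  (counter 9, T3.r 8)
[15] T3.load  rd  (counter 9, T3.r 9)
[16] T3.cas  hit  (counter 10, T3.r 9)

A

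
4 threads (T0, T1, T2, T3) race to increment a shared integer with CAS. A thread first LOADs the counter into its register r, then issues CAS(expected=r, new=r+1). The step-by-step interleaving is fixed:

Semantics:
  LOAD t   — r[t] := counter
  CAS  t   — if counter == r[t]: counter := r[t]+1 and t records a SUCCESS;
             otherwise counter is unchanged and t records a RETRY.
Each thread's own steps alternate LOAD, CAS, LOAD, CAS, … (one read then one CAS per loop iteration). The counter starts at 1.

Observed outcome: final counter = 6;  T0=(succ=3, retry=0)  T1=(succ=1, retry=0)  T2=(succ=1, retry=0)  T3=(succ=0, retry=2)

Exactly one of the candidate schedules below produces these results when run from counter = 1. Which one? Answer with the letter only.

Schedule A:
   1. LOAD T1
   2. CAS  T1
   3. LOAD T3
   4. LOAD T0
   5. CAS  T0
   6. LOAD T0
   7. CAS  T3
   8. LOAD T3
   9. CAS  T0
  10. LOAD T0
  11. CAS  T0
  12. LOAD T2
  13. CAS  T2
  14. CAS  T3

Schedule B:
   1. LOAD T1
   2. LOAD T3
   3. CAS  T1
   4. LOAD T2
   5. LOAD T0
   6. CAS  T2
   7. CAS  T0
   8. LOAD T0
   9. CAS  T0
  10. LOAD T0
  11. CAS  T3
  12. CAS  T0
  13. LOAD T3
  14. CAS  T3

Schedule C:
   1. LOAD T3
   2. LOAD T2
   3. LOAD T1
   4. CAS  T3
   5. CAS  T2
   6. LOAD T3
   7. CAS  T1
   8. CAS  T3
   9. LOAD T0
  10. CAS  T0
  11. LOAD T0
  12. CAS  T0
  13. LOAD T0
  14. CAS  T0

Run A:
1. LOAD T1 → mem=1 r[T1]=1 [LOAD]
2. CAS T1 → mem=2 r[T1]=1 [OK]
3. LOAD T3 → mem=2 r[T3]=2 [LOAD]
4. LOAD T0 → mem=2 r[T0]=2 [LOAD]
5. CAS T0 → mem=3 r[T0]=2 [OK]
6. LOAD T0 → mem=3 r[T0]=3 [LOAD]
7. CAS T3 → mem=3 r[T3]=2 [RETRY]
8. LOAD T3 → mem=3 r[T3]=3 [LOAD]
9. CAS T0 → mem=4 r[T0]=3 [OK]
10. LOAD T0 → mem=4 r[T0]=4 [LOAD]
11. CAS T0 → mem=5 r[T0]=4 [OK]
12. LOAD T2 → mem=5 r[T2]=5 [LOAD]
13. CAS T2 → mem=6 r[T2]=5 [OK]
14. CAS T3 → mem=6 r[T3]=3 [RETRY]

A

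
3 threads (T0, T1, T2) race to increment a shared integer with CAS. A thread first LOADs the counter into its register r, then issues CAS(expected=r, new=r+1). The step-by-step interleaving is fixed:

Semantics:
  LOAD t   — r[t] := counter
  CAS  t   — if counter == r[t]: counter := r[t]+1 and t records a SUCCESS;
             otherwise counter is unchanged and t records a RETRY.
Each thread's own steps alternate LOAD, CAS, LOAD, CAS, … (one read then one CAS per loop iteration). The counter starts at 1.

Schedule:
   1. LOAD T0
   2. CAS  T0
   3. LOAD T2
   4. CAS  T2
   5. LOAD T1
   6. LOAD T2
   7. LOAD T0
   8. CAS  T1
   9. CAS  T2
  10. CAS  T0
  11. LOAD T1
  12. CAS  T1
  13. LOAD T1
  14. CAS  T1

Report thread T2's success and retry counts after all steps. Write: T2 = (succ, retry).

[1] T0.load  rd  (counter 1, T0.r 1)
[2] T0.cas  hit  (counter 2, T0.r 1)
[3] T2.load  rd  (counter 2, T2.r 2)
[4] T2.cas  hit  (counter 3, T2.r 2)
[5] T1.load  rd  (counter 3, T1.r 3)
[6] T2.load  rd  (counter 3, T2.r 3)
[7] T0.load  rd  (counter 3, T0.r 3)
[8] T1.cas  hit  (counter 4, T1.r 3)
[9] T2.cas  miss  (counter 4, T2.r 3)
[10] T0.cas  miss  (counter 4, T0.r 3)
[11] T1.load  rd  (counter 4, T1.r 4)
[12] T1.cas  hit  (counter 5, T1.r 4)
[13] T1.load  rd  (counter 5, T1.r 5)
[14] T1.cas  hit  (counter 6, T1.r 5)

T2 = (1, 1)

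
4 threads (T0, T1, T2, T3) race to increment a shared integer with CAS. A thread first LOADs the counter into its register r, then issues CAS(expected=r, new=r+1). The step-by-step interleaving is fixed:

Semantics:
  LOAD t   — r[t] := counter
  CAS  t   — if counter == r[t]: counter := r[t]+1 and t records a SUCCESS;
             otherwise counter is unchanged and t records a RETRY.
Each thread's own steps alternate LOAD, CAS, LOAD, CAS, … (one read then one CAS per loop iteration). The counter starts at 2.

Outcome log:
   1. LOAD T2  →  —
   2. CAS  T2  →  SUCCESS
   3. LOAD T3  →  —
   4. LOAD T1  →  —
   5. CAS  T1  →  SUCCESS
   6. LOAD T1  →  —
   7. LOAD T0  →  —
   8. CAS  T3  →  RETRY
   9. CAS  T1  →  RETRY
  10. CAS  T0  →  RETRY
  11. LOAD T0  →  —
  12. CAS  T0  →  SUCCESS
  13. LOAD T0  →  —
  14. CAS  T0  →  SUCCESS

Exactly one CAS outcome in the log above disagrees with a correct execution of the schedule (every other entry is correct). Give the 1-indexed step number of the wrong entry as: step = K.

step = 9

Reference trace:
#1 T2 reads 2
#2 T2 CAS(2→3) writes; counter now 3
#3 T3 reads 3
#4 T1 reads 3
#5 T1 CAS(3→4) writes; counter now 4
#6 T1 reads 4
#7 T0 reads 4
#8 T3 CAS(3→4) fails; counter now 4
#9 T1 CAS(4→5) writes; counter now 5
#10 T0 CAS(4→5) fails; counter now 5
#11 T0 reads 5
#12 T0 CAS(5→6) writes; counter now 6
#13 T0 reads 6
#14 T0 CAS(6→7) writes; counter now 7
Log disagrees first at step 9.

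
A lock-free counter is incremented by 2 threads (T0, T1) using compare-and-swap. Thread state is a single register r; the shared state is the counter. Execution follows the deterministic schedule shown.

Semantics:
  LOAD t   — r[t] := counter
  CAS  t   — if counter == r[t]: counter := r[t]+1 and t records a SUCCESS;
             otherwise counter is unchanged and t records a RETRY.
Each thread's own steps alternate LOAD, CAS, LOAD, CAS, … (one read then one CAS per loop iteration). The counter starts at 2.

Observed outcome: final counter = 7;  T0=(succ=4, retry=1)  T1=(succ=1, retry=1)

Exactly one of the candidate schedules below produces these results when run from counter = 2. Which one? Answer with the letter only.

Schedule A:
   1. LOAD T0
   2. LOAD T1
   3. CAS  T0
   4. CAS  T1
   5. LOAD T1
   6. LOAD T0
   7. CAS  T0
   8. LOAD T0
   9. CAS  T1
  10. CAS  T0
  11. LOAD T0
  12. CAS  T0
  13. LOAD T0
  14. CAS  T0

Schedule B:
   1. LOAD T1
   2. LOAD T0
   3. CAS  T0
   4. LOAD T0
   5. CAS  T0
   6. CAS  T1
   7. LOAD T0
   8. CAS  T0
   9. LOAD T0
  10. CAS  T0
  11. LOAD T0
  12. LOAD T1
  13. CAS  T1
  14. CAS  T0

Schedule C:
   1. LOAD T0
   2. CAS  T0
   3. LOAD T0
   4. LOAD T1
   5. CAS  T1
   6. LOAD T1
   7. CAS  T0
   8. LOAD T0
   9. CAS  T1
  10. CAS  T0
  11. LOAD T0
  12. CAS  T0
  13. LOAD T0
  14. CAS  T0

Run B:
step 1: T1 LOAD ⇒ load; ctr=2 reg=2
step 2: T0 LOAD ⇒ load; ctr=2 reg=2
step 3: T0 CAS ⇒ ok; ctr=3 reg=2
step 4: T0 LOAD ⇒ load; ctr=3 reg=3
step 5: T0 CAS ⇒ ok; ctr=4 reg=3
step 6: T1 CAS ⇒ retry; ctr=4 reg=2
step 7: T0 LOAD ⇒ load; ctr=4 reg=4
step 8: T0 CAS ⇒ ok; ctr=5 reg=4
step 9: T0 LOAD ⇒ load; ctr=5 reg=5
step 10: T0 CAS ⇒ ok; ctr=6 reg=5
step 11: T0 LOAD ⇒ load; ctr=6 reg=6
step 12: T1 LOAD ⇒ load; ctr=6 reg=6
step 13: T1 CAS ⇒ ok; ctr=7 reg=6
step 14: T0 CAS ⇒ retry; ctr=7 reg=6

B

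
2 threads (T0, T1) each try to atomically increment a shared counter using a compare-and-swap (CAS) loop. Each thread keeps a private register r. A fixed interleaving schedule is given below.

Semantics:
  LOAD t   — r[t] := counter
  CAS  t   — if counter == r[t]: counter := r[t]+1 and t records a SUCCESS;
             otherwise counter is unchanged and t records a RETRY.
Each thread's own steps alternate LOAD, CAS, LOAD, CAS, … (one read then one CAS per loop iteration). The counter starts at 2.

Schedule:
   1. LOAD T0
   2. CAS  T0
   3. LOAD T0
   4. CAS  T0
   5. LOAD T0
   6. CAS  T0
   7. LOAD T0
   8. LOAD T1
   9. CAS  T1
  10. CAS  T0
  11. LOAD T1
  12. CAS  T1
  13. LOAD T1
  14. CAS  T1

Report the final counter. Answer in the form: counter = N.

counter = 8

[1] T0.load  rd  (counter 2, T0.r 2)
[2] T0.cas  hit  (counter 3, T0.r 2)
[3] T0.load  rd  (counter 3, T0.r 3)
[4] T0.cas  hit  (counter 4, T0.r 3)
[5] T0.load  rd  (counter 4, T0.r 4)
[6] T0.cas  hit  (counter 5, T0.r 4)
[7] T0.load  rd  (counter 5, T0.r 5)
[8] T1.load  rd  (counter 5, T1.r 5)
[9] T1.cas  hit  (counter 6, T1.r 5)
[10] T0.cas  miss  (counter 6, T0.r 5)
[11] T1.load  rd  (counter 6, T1.r 6)
[12] T1.cas  hit  (counter 7, T1.r 6)
[13] T1.load  rd  (counter 7, T1.r 7)
[14] T1.cas  hit  (counter 8, T1.r 7)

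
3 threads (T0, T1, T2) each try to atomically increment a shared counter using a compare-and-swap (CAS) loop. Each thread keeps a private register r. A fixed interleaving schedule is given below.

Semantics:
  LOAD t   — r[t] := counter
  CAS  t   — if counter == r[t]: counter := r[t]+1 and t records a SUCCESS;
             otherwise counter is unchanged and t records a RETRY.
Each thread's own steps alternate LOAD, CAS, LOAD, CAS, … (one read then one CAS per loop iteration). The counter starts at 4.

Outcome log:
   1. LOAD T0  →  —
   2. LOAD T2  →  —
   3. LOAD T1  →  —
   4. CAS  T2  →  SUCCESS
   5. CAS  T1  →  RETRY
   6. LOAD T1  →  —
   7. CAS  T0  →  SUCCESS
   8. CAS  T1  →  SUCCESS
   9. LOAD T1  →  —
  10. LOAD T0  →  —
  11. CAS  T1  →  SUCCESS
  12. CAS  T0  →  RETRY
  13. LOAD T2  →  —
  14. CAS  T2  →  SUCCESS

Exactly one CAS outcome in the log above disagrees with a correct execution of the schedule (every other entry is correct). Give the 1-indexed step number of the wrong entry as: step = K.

step = 7

Re-executing:
#1 T0 reads 4
#2 T2 reads 4
#3 T1 reads 4
#4 T2 CAS(4→5) writes; counter now 5
#5 T1 CAS(4→5) fails; counter now 5
#6 T1 reads 5
#7 T0 CAS(4→5) fails; counter now 5
#8 T1 CAS(5→6) writes; counter now 6
#9 T1 reads 6
#10 T0 reads 6
#11 T1 CAS(6→7) writes; counter now 7
#12 T0 CAS(6→7) fails; counter now 7
#13 T2 reads 7
#14 T2 CAS(7→8) writes; counter now 8
Flip is step 7.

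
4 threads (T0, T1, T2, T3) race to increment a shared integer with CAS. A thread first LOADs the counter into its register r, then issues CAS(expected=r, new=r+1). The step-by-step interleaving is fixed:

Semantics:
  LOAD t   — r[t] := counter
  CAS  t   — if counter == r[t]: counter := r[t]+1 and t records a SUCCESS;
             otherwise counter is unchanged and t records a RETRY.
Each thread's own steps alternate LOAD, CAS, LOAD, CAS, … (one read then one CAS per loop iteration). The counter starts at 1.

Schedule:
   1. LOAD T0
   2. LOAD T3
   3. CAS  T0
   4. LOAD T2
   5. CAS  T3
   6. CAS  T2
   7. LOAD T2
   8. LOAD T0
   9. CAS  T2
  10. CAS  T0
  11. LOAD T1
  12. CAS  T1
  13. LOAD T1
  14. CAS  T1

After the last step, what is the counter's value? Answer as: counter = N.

step 1: T0 LOAD ⇒ load; ctr=1 reg=1
step 2: T3 LOAD ⇒ load; ctr=1 reg=1
step 3: T0 CAS ⇒ ok; ctr=2 reg=1
step 4: T2 LOAD ⇒ load; ctr=2 reg=2
step 5: T3 CAS ⇒ retry; ctr=2 reg=1
step 6: T2 CAS ⇒ ok; ctr=3 reg=2
step 7: T2 LOAD ⇒ load; ctr=3 reg=3
step 8: T0 LOAD ⇒ load; ctr=3 reg=3
step 9: T2 CAS ⇒ ok; ctr=4 reg=3
step 10: T0 CAS ⇒ retry; ctr=4 reg=3
step 11: T1 LOAD ⇒ load; ctr=4 reg=4
step 12: T1 CAS ⇒ ok; ctr=5 reg=4
step 13: T1 LOAD ⇒ load; ctr=5 reg=5
step 14: T1 CAS ⇒ ok; ctr=6 reg=5

counter = 6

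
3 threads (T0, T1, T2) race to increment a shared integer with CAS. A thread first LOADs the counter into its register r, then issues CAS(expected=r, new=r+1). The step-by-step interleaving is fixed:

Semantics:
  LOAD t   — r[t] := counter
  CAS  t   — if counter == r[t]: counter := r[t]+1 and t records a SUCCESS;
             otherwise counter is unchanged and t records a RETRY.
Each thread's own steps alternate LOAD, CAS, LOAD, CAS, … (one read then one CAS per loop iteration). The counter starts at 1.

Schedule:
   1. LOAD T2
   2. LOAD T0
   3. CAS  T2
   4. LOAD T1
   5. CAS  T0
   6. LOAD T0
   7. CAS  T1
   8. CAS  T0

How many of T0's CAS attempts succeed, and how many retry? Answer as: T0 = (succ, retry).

T0 = (0, 2)

[1] T2.load  rd  (counter 1, T2.r 1)
[2] T0.load  rd  (counter 1, T0.r 1)
[3] T2.cas  hit  (counter 2, T2.r 1)
[4] T1.load  rd  (counter 2, T1.r 2)
[5] T0.cas  miss  (counter 2, T0.r 1)
[6] T0.load  rd  (counter 2, T0.r 2)
[7] T1.cas  hit  (counter 3, T1.r 2)
[8] T0.cas  miss  (counter 3, T0.r 2)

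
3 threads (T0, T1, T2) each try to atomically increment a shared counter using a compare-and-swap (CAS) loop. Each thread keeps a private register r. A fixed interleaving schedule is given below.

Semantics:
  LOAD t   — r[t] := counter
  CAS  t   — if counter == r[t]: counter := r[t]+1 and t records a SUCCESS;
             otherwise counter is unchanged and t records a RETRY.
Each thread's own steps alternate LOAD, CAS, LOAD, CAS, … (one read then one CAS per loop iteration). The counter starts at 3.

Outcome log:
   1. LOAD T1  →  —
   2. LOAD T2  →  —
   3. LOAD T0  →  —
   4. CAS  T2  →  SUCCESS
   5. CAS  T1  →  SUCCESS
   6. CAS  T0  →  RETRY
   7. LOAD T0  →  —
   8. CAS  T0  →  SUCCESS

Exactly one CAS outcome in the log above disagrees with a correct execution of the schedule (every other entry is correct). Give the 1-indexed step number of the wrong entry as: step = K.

step = 5

Correct run:
   1) LOAD T1:  M=3  r_T1=3
   2) LOAD T2:  M=3  r_T2=3
   3) LOAD T0:  M=3  r_T0=3
   4) CAS  T2:  M=4  r_T2=3 ✓
   5) CAS  T1:  M=4  r_T1=3 ✗
   6) CAS  T0:  M=4  r_T0=3 ✗
   7) LOAD T0:  M=4  r_T0=4
   8) CAS  T0:  M=5  r_T0=4 ✓
Mismatch at 5.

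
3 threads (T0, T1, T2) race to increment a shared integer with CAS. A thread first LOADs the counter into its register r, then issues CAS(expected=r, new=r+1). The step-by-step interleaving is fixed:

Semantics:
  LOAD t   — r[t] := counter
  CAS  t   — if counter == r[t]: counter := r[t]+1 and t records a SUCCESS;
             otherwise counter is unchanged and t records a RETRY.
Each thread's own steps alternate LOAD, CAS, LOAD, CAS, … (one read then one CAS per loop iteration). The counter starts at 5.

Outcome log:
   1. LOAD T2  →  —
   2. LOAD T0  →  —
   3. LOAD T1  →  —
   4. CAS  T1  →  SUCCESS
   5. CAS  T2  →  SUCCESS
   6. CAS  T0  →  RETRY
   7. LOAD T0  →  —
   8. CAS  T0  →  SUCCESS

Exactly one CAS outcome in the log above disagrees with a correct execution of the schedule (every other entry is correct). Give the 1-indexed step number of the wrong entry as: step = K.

Reference trace:
1. LOAD T2 → mem=5 r[T2]=5 [LOAD]
2. LOAD T0 → mem=5 r[T0]=5 [LOAD]
3. LOAD T1 → mem=5 r[T1]=5 [LOAD]
4. CAS T1 → mem=6 r[T1]=5 [OK]
5. CAS T2 → mem=6 r[T2]=5 [RETRY]
6. CAS T0 → mem=6 r[T0]=5 [RETRY]
7. LOAD T0 → mem=6 r[T0]=6 [LOAD]
8. CAS T0 → mem=7 r[T0]=6 [OK]
Log disagrees first at step 5.

step = 5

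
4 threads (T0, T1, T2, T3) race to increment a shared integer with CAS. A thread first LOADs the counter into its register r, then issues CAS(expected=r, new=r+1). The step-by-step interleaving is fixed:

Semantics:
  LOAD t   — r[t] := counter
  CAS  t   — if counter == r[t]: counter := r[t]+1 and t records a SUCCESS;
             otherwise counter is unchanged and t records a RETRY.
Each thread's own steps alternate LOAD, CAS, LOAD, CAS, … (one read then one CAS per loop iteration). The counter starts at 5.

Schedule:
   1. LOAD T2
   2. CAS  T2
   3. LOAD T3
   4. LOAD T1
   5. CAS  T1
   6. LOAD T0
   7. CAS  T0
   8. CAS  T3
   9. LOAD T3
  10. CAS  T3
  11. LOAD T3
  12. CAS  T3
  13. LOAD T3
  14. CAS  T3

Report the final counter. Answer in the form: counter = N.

counter = 11

T2 LOAD — after: cnt=5, r=5 — load
T2 CAS — after: cnt=6, r=5 — ok
T3 LOAD — after: cnt=6, r=6 — load
T1 LOAD — after: cnt=6, r=6 — load
T1 CAS — after: cnt=7, r=6 — ok
T0 LOAD — after: cnt=7, r=7 — load
T0 CAS — after: cnt=8, r=7 — ok
T3 CAS — after: cnt=8, r=6 — retry
T3 LOAD — after: cnt=8, r=8 — load
T3 CAS — after: cnt=9, r=8 — ok
T3 LOAD — after: cnt=9, r=9 — load
T3 CAS — after: cnt=10, r=9 — ok
T3 LOAD — after: cnt=10, r=10 — load
T3 CAS — after: cnt=11, r=10 — ok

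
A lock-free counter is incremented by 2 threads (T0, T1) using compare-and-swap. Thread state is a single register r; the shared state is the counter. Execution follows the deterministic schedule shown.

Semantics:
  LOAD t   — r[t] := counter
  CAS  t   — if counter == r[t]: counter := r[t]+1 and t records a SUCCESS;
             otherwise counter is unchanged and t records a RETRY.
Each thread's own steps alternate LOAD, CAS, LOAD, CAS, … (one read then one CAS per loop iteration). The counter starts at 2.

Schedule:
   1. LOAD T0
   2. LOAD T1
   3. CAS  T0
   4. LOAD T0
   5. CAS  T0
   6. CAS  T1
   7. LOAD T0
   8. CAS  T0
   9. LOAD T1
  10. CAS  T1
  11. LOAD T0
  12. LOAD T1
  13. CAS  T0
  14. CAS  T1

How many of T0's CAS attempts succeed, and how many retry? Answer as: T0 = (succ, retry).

T0 = (4, 0)

step 1: T0 LOAD ⇒ load; ctr=2 reg=2
step 2: T1 LOAD ⇒ load; ctr=2 reg=2
step 3: T0 CAS ⇒ ok; ctr=3 reg=2
step 4: T0 LOAD ⇒ load; ctr=3 reg=3
step 5: T0 CAS ⇒ ok; ctr=4 reg=3
step 6: T1 CAS ⇒ retry; ctr=4 reg=2
step 7: T0 LOAD ⇒ load; ctr=4 reg=4
step 8: T0 CAS ⇒ ok; ctr=5 reg=4
step 9: T1 LOAD ⇒ load; ctr=5 reg=5
step 10: T1 CAS ⇒ ok; ctr=6 reg=5
step 11: T0 LOAD ⇒ load; ctr=6 reg=6
step 12: T1 LOAD ⇒ load; ctr=6 reg=6
step 13: T0 CAS ⇒ ok; ctr=7 reg=6
step 14: T1 CAS ⇒ retry; ctr=7 reg=6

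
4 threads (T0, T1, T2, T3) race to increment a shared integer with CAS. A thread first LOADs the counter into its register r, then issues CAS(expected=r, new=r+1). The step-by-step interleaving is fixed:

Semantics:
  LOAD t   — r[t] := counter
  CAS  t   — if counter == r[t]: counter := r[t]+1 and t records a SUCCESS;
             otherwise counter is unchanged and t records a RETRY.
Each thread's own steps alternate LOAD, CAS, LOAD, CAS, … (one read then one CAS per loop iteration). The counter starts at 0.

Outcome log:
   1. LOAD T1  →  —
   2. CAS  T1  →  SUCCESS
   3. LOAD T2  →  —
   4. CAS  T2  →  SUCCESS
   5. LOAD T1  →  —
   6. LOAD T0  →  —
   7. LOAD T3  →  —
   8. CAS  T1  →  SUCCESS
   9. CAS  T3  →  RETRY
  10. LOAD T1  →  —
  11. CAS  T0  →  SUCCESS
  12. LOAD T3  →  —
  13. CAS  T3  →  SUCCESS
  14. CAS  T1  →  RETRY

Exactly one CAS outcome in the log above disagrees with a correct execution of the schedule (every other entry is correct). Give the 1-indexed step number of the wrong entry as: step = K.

step = 11

Reference trace:
T1 LOAD — after: cnt=0, r=0 — load
T1 CAS — after: cnt=1, r=0 — ok
T2 LOAD — after: cnt=1, r=1 — load
T2 CAS — after: cnt=2, r=1 — ok
T1 LOAD — after: cnt=2, r=2 — load
T0 LOAD — after: cnt=2, r=2 — load
T3 LOAD — after: cnt=2, r=2 — load
T1 CAS — after: cnt=3, r=2 — ok
T3 CAS — after: cnt=3, r=2 — retry
T1 LOAD — after: cnt=3, r=3 — load
T0 CAS — after: cnt=3, r=2 — retry
T3 LOAD — after: cnt=3, r=3 — load
T3 CAS — after: cnt=4, r=3 — ok
T1 CAS — after: cnt=4, r=3 — retry
Mismatch at 11.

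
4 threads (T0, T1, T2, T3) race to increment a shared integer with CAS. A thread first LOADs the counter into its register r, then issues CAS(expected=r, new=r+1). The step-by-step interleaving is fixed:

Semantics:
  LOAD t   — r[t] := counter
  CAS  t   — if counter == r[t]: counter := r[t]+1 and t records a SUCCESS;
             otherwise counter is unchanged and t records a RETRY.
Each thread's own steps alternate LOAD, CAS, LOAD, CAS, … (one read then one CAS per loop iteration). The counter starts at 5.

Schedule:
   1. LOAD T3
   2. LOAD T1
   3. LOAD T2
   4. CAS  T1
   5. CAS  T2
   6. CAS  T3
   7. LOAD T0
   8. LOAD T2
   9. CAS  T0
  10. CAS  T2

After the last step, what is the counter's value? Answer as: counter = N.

   1) LOAD T3:  M=5  r_T3=5
   2) LOAD T1:  M=5  r_T1=5
   3) LOAD T2:  M=5  r_T2=5
   4) CAS  T1:  M=6  r_T1=5 ✓
   5) CAS  T2:  M=6  r_T2=5 ✗
   6) CAS  T3:  M=6  r_T3=5 ✗
   7) LOAD T0:  M=6  r_T0=6
   8) LOAD T2:  M=6  r_T2=6
   9) CAS  T0:  M=7  r_T0=6 ✓
  10) CAS  T2:  M=7  r_T2=6 ✗

counter = 7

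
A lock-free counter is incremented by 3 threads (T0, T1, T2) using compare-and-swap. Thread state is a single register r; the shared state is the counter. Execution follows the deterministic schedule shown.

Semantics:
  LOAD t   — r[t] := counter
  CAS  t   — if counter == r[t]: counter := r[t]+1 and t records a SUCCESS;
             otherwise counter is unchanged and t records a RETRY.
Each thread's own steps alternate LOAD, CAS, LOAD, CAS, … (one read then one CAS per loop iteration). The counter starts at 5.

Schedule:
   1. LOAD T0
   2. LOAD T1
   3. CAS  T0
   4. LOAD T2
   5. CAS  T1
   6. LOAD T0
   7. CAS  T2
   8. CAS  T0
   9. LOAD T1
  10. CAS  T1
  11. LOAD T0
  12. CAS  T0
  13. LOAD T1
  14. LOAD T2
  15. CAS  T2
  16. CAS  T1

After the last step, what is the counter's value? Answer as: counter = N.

counter = 10

[1] T0.load  rd  (counter 5, T0.r 5)
[2] T1.load  rd  (counter 5, T1.r 5)
[3] T0.cas  hit  (counter 6, T0.r 5)
[4] T2.load  rd  (counter 6, T2.r 6)
[5] T1.cas  miss  (counter 6, T1.r 5)
[6] T0.load  rd  (counter 6, T0.r 6)
[7] T2.cas  hit  (counter 7, T2.r 6)
[8] T0.cas  miss  (counter 7, T0.r 6)
[9] T1.load  rd  (counter 7, T1.r 7)
[10] T1.cas  hit  (counter 8, T1.r 7)
[11] T0.load  rd  (counter 8, T0.r 8)
[12] T0.cas  hit  (counter 9, T0.r 8)
[13] T1.load  rd  (counter 9, T1.r 9)
[14] T2.load  rd  (counter 9, T2.r 9)
[15] T2.cas  hit  (counter 10, T2.r 9)
[16] T1.cas  miss  (counter 10, T1.r 9)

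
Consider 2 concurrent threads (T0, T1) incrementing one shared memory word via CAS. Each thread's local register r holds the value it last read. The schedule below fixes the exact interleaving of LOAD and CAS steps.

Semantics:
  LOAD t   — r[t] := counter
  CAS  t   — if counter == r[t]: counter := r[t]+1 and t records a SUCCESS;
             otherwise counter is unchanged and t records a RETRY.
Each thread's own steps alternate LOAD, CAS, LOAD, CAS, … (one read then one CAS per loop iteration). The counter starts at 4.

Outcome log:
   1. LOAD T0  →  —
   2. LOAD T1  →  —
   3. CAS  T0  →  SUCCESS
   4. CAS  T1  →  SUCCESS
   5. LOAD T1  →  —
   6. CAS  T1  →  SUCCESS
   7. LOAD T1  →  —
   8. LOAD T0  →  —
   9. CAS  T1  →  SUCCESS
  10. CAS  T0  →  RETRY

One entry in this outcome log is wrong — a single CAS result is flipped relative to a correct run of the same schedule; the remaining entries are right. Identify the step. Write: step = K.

Reference trace:
#1 T0 reads 4
#2 T1 reads 4
#3 T0 CAS(4→5) writes; counter now 5
#4 T1 CAS(4→5) fails; counter now 5
#5 T1 reads 5
#6 T1 CAS(5→6) writes; counter now 6
#7 T1 reads 6
#8 T0 reads 6
#9 T1 CAS(6→7) writes; counter now 7
#10 T0 CAS(6→7) fails; counter now 7
Flip is step 4.

step = 4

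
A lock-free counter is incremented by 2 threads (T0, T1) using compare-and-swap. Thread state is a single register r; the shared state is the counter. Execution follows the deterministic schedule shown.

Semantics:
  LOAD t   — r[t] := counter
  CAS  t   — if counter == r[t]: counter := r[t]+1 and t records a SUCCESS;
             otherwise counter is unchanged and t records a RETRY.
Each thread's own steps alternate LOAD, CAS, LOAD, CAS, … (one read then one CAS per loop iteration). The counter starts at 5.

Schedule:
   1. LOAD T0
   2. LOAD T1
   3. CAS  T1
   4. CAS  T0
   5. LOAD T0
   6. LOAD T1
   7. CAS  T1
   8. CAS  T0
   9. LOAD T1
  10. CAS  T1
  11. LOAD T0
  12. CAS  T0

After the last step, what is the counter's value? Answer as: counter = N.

#1 T0 reads 5
#2 T1 reads 5
#3 T1 CAS(5→6) writes; counter now 6
#4 T0 CAS(5→6) fails; counter now 6
#5 T0 reads 6
#6 T1 reads 6
#7 T1 CAS(6→7) writes; counter now 7
#8 T0 CAS(6→7) fails; counter now 7
#9 T1 reads 7
#10 T1 CAS(7→8) writes; counter now 8
#11 T0 reads 8
#12 T0 CAS(8→9) writes; counter now 9

counter = 9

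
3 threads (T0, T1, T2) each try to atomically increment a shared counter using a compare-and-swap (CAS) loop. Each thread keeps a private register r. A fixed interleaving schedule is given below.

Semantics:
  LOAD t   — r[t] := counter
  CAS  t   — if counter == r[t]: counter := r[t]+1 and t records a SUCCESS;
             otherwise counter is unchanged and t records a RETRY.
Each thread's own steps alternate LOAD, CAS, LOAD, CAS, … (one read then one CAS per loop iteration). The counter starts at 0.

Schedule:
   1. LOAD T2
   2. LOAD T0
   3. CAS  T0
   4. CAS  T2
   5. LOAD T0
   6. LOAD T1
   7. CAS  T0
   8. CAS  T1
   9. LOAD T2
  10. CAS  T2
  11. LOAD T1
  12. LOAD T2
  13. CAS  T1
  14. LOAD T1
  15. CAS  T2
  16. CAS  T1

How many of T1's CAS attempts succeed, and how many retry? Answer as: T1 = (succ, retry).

#1 T2 reads 0
#2 T0 reads 0
#3 T0 CAS(0→1) writes; counter now 1
#4 T2 CAS(0→1) fails; counter now 1
#5 T0 reads 1
#6 T1 reads 1
#7 T0 CAS(1→2) writes; counter now 2
#8 T1 CAS(1→2) fails; counter now 2
#9 T2 reads 2
#10 T2 CAS(2→3) writes; counter now 3
#11 T1 reads 3
#12 T2 reads 3
#13 T1 CAS(3→4) writes; counter now 4
#14 T1 reads 4
#15 T2 CAS(3→4) fails; counter now 4
#16 T1 CAS(4→5) writes; counter now 5

T1 = (2, 1)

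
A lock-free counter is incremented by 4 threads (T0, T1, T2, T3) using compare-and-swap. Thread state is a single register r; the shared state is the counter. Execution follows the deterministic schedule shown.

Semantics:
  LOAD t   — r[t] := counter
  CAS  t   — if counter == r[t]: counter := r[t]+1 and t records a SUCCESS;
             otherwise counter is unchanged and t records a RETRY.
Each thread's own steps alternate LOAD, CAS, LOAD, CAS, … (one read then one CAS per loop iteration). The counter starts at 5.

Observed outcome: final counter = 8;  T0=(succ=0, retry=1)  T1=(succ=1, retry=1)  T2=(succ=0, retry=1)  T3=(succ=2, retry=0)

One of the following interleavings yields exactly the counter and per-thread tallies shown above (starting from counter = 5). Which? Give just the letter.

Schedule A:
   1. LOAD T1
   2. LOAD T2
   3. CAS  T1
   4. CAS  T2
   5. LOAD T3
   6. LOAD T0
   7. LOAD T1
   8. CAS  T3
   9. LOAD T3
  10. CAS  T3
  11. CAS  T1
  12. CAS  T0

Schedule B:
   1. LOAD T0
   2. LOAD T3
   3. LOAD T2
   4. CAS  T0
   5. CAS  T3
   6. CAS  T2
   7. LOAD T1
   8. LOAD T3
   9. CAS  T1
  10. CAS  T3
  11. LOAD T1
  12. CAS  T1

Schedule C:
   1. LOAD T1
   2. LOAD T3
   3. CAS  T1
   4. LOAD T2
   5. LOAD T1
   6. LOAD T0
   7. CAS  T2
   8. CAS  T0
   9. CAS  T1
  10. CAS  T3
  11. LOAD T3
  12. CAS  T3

A

Tracing schedule A:
T1 LOAD — after: cnt=5, r=5 — load
T2 LOAD — after: cnt=5, r=5 — load
T1 CAS — after: cnt=6, r=5 — ok
T2 CAS — after: cnt=6, r=5 — retry
T3 LOAD — after: cnt=6, r=6 — load
T0 LOAD — after: cnt=6, r=6 — load
T1 LOAD — after: cnt=6, r=6 — load
T3 CAS — after: cnt=7, r=6 — ok
T3 LOAD — after: cnt=7, r=7 — load
T3 CAS — after: cnt=8, r=7 — ok
T1 CAS — after: cnt=8, r=6 — retry
T0 CAS — after: cnt=8, r=6 — retry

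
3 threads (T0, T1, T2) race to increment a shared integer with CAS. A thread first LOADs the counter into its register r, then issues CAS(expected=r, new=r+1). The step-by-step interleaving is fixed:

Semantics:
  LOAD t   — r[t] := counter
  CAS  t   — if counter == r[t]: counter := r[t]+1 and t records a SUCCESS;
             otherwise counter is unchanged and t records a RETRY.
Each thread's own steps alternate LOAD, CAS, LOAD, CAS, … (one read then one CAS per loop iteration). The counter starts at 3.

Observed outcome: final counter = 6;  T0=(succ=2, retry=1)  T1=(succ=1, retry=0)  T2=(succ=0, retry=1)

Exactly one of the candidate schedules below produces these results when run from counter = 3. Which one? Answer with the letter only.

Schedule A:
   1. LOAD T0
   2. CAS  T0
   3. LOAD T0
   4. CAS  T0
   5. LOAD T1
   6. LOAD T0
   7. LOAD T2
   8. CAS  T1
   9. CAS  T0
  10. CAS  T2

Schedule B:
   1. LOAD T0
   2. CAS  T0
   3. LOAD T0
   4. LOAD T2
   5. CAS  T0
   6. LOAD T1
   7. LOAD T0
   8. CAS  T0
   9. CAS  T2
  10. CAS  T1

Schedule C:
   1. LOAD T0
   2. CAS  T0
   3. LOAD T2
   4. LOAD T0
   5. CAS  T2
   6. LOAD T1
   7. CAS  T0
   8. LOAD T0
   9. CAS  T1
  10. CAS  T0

Run A:
   1) LOAD T0:  M=3  r_T0=3
   2) CAS  T0:  M=4  r_T0=3 ✓
   3) LOAD T0:  M=4  r_T0=4
   4) CAS  T0:  M=5  r_T0=4 ✓
   5) LOAD T1:  M=5  r_T1=5
   6) LOAD T0:  M=5  r_T0=5
   7) LOAD T2:  M=5  r_T2=5
   8) CAS  T1:  M=6  r_T1=5 ✓
   9) CAS  T0:  M=6  r_T0=5 ✗
  10) CAS  T2:  M=6  r_T2=5 ✗

A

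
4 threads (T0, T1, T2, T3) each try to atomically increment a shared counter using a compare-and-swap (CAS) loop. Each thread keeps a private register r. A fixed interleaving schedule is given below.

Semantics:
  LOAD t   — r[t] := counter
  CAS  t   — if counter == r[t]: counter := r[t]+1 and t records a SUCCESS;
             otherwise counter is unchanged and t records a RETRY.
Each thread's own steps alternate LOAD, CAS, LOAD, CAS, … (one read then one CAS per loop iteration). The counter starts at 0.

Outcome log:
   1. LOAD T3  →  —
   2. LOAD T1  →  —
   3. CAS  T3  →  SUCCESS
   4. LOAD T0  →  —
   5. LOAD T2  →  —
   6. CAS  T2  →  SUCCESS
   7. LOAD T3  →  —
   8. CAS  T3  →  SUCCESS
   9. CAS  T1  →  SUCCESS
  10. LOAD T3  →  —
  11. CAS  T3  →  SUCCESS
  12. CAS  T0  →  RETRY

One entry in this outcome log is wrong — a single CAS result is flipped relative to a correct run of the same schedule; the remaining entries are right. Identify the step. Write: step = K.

step = 9

Correct run:
   1) LOAD T3:  M=0  r_T3=0
   2) LOAD T1:  M=0  r_T1=0
   3) CAS  T3:  M=1  r_T3=0 ✓
   4) LOAD T0:  M=1  r_T0=1
   5) LOAD T2:  M=1  r_T2=1
   6) CAS  T2:  M=2  r_T2=1 ✓
   7) LOAD T3:  M=2  r_T3=2
   8) CAS  T3:  M=3  r_T3=2 ✓
   9) CAS  T1:  M=3  r_T1=0 ✗
  10) LOAD T3:  M=3  r_T3=3
  11) CAS  T3:  M=4  r_T3=3 ✓
  12) CAS  T0:  M=4  r_T0=1 ✗
Flip is step 9.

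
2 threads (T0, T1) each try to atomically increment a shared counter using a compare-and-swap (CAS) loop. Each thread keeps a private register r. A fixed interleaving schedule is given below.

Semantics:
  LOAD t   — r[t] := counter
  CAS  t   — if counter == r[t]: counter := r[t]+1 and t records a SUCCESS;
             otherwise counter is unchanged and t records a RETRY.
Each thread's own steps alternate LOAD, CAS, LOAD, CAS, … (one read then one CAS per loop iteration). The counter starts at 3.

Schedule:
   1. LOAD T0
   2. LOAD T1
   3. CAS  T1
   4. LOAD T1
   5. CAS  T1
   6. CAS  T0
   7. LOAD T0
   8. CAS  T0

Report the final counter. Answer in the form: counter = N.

step 1: T0 LOAD ⇒ load; ctr=3 reg=3
step 2: T1 LOAD ⇒ load; ctr=3 reg=3
step 3: T1 CAS ⇒ ok; ctr=4 reg=3
step 4: T1 LOAD ⇒ load; ctr=4 reg=4
step 5: T1 CAS ⇒ ok; ctr=5 reg=4
step 6: T0 CAS ⇒ retry; ctr=5 reg=3
step 7: T0 LOAD ⇒ load; ctr=5 reg=5
step 8: T0 CAS ⇒ ok; ctr=6 reg=5

counter = 6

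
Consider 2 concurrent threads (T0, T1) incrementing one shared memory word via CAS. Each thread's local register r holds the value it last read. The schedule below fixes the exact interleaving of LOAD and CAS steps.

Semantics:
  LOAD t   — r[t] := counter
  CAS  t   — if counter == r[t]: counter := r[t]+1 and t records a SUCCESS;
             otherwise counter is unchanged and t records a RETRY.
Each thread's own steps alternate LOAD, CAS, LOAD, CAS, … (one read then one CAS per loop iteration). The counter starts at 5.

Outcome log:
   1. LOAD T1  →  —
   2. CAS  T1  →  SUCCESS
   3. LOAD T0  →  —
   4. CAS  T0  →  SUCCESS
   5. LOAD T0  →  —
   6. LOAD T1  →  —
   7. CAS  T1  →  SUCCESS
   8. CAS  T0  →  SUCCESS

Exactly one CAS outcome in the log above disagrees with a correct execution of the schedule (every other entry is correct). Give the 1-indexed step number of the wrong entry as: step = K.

step = 8

Re-executing:
[1] T1.load  rd  (counter 5, T1.r 5)
[2] T1.cas  hit  (counter 6, T1.r 5)
[3] T0.load  rd  (counter 6, T0.r 6)
[4] T0.cas  hit  (counter 7, T0.r 6)
[5] T0.load  rd  (counter 7, T0.r 7)
[6] T1.load  rd  (counter 7, T1.r 7)
[7] T1.cas  hit  (counter 8, T1.r 7)
[8] T0.cas  miss  (counter 8, T0.r 7)
Mismatch at 8.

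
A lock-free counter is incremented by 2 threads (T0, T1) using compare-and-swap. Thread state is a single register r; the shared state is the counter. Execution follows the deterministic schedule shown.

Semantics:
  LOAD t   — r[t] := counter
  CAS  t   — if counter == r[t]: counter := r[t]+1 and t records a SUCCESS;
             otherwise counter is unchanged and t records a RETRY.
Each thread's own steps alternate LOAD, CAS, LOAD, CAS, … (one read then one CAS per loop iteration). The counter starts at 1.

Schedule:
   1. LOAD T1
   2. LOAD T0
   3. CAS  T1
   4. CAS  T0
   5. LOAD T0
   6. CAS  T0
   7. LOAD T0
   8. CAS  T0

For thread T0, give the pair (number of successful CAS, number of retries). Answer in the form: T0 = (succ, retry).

step 1: T1 LOAD ⇒ load; ctr=1 reg=1
step 2: T0 LOAD ⇒ load; ctr=1 reg=1
step 3: T1 CAS ⇒ ok; ctr=2 reg=1
step 4: T0 CAS ⇒ retry; ctr=2 reg=1
step 5: T0 LOAD ⇒ load; ctr=2 reg=2
step 6: T0 CAS ⇒ ok; ctr=3 reg=2
step 7: T0 LOAD ⇒ load; ctr=3 reg=3
step 8: T0 CAS ⇒ ok; ctr=4 reg=3

T0 = (2, 1)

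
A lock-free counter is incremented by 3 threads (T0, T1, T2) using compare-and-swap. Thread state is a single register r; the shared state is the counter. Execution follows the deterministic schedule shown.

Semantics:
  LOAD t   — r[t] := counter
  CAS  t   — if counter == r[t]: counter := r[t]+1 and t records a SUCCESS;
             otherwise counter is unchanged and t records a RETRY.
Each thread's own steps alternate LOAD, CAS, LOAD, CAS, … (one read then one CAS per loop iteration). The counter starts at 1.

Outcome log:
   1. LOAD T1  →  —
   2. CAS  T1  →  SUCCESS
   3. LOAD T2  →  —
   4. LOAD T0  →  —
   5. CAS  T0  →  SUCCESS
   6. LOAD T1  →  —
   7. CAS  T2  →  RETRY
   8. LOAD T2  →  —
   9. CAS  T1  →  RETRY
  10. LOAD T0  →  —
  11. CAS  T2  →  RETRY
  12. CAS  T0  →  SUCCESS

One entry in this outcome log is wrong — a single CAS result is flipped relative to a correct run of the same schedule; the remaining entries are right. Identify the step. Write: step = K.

Re-executing:
   1) LOAD T1:  M=1  r_T1=1
   2) CAS  T1:  M=2  r_T1=1 ✓
   3) LOAD T2:  M=2  r_T2=2
   4) LOAD T0:  M=2  r_T0=2
   5) CAS  T0:  M=3  r_T0=2 ✓
   6) LOAD T1:  M=3  r_T1=3
   7) CAS  T2:  M=3  r_T2=2 ✗
   8) LOAD T2:  M=3  r_T2=3
   9) CAS  T1:  M=4  r_T1=3 ✓
  10) LOAD T0:  M=4  r_T0=4
  11) CAS  T2:  M=4  r_T2=3 ✗
  12) CAS  T0:  M=5  r_T0=4 ✓
Mismatch at 9.

step = 9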